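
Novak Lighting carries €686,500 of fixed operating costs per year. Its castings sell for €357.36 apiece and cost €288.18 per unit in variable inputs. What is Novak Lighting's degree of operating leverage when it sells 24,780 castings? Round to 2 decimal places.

1.67

Contribution at this volume is 24,780 × €69.18 = €1,714,280.40.
EBIT = €1,714,280.40 − €686,500 = €1,027,780.40.
So DOL = total CM / EBIT = €1,714,280.40 / €1,027,780.40 = 1.6679.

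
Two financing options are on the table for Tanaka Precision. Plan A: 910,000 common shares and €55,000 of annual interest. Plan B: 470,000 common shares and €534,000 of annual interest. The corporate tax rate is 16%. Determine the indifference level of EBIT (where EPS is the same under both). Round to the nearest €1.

€1,045,659

Set EPS_A = EPS_B: (EBIT − €55,000)(1 − 0.16) ÷ 910,000 = (EBIT − €534,000)(1 − 0.16) ÷ 470,000.
The (1 − t) factor cancels: (EBIT − 55,000) × 470,000 = (EBIT − 534,000) × 910,000.
Solving, EBIT = (534,000·910,000 − 55,000·470,000) / (910,000 − 470,000) = 460,090,000,000 / 440,000 = 1,045,659.09.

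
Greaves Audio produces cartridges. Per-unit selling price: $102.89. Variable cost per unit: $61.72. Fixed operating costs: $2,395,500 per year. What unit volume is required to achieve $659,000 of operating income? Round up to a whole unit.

Each unit contributes $102.89 − $61.72 = $41.17.
Units = (FC + target) / CM = ($2,395,500 + $659,000) / $41.17 = 74,192.37, so 74,193 cartridges.

74,193 cartridges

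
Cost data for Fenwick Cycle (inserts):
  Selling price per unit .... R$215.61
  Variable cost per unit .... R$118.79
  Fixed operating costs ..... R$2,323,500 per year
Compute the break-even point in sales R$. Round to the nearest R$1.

R$5,174,239

CM per unit = R$215.61 − R$118.79 = R$96.82; CM ratio = R$96.82 / R$215.61 = 0.4491.
Break-even sales = FC ÷ CM ratio = R$2,323,500 × R$215.61 / R$96.82 = R$5,174,239.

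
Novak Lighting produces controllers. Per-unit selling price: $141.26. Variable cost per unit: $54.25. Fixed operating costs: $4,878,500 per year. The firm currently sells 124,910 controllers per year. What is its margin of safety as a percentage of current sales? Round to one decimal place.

55.1%

Each unit contributes $141.26 − $54.25 = $87.01. Break-even units = $4,878,500 ÷ $87.01 = 56,068.27; break-even revenue = 56,068.27 × $141.26 = $7,920,203.54.
Actual sales revenue = 124,910 × $141.26 = $17,644,786.60.
Margin of safety = ($17,644,786.60 − $7,920,203.54) ÷ $17,644,786.60 = 55.1%.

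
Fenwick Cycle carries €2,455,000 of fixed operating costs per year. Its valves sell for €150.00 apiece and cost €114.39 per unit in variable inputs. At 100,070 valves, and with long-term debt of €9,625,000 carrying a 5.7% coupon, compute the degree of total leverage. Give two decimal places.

Contribution at this volume is 100,070 × €35.61 = €3,563,492.70.
EBIT = €3,563,492.70 − €2,455,000 = €1,108,492.70. Interest = €548,625.00.
DOL = €3,563,492.70 ÷ €1,108,492.70 = 3.2147; DFL = €1,108,492.70 ÷ €559,867.70 = 1.9799.
DCL = DOL × DFL = 3.2147 × 1.9799 = 6.3648.

6.36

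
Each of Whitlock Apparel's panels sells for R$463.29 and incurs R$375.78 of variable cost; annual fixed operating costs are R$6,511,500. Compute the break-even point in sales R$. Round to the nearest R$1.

Contribution margin per unit = R$463.29 − R$375.78 = R$87.51, a CM ratio of R$87.51 ÷ R$463.29 = 0.1889.
Break-even revenue = fixed costs × price ÷ CM = R$6,511,500 × R$463.29 ÷ R$87.51 = R$34,472,778.

R$34,472,778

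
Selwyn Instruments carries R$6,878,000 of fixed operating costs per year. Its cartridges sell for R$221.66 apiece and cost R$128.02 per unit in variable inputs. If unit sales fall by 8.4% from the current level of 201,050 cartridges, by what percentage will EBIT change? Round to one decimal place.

At 201,050 units, contribution = 201,050 × R$93.64 = R$18,826,322.00.
Operating income = contribution − fixed costs = R$18,826,322.00 − R$6,878,000 = R$11,948,322.00.
So DOL = total CM / EBIT = R$18,826,322.00 / R$11,948,322.00 = 1.5756.
%ΔEBIT = DOL × %ΔSales = 1.5756 × -8.4% = -13.2%.

-13.2%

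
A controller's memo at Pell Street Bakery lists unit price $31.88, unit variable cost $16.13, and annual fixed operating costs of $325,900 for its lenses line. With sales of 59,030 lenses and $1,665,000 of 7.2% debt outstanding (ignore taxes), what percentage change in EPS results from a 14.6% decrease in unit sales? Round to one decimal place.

-28.0%

Contribution at this volume is 59,030 × $15.75 = $929,722.50.
Operating income = contribution − fixed costs = $929,722.50 − $325,900 = $603,822.50.
After interest of $119,880.00, pre-tax earnings = $483,942.50.
DCL = total CM / (EBIT − I) = $929,722.50 / $483,942.50 = 1.9211.
%ΔEPS = DCL × %ΔSales = 1.9211 × -14.6% = -28.0%.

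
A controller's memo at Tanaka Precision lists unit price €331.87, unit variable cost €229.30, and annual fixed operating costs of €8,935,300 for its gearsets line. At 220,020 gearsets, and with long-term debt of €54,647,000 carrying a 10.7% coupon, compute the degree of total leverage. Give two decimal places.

2.90

Contribution at this volume is 220,020 × €102.57 = €22,567,451.40.
Subtracting fixed costs: EBIT = €22,567,451.40 − €8,935,300 = €13,632,151.40. Interest = €5,847,229.00, so EBIT − I = €7,784,922.40.
DCL = contribution ÷ (EBIT − I) = €22,567,451.40 ÷ €7,784,922.40 = 2.8989.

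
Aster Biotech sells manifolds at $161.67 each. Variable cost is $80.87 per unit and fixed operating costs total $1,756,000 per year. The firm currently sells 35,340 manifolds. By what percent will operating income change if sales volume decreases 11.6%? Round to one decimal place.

Contribution at this volume is 35,340 × $80.80 = $2,855,472.00.
Subtracting fixed costs: EBIT = $2,855,472.00 − $1,756,000 = $1,099,472.00.
Degree of operating leverage = $2,855,472.00 / $1,099,472.00 = 2.5971.
Operating income changes by 2.5971 × -11.6% = -30.1%.

-30.1%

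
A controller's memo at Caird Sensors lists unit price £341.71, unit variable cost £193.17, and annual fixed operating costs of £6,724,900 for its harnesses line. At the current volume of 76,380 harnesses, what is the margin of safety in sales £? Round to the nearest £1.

Unit CM = price − variable cost = £341.71 − £193.17 = £148.54. Break-even units = £6,724,900 ÷ £148.54 = 45,273.33; break-even revenue = 45,273.33 × £341.71 = £15,470,348.59.
Current sales = 76,380 × £341.71 = £26,099,809.80.
Margin of safety = £26,099,809.80 − £15,470,348.59 = £10,629,461.

£10,629,461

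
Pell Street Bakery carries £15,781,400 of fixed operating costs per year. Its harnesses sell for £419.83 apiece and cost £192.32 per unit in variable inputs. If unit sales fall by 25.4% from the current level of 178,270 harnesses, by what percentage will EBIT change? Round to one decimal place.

At 178,270 units, contribution = 178,270 × £227.51 = £40,558,207.70.
Subtracting fixed costs: EBIT = £40,558,207.70 − £15,781,400 = £24,776,807.70.
So DOL = total CM / EBIT = £40,558,207.70 / £24,776,807.70 = 1.6369.
Operating income changes by 1.6369 × -25.4% = -41.6%.

-41.6%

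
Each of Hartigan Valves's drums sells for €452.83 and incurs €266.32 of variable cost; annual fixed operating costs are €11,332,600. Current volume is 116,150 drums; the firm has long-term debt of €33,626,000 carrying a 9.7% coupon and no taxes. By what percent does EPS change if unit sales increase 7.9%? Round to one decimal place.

+24.2%

Contribution at this volume is 116,150 × €186.51 = €21,663,136.50.
Operating income = contribution − fixed costs = €21,663,136.50 − €11,332,600 = €10,330,536.50.
Interest = €3,261,722.00, so EBIT − I = €7,068,814.50.
Degree of combined leverage = contribution ÷ (EBIT − I) = €21,663,136.50 ÷ €7,068,814.50 = 3.0646.
%ΔEPS = DCL × %ΔSales = 3.0646 × +7.9% = +24.2%.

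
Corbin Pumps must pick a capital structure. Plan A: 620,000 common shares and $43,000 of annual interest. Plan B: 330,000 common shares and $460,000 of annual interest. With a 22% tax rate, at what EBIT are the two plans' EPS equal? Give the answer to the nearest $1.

At indifference, (EBIT − 43,000)(1 − t)/620,000 = (EBIT − 460,000)(1 − t)/330,000.
The (1 − t) factor cancels: (EBIT − 43,000) × 330,000 = (EBIT − 460,000) × 620,000.
Solving, EBIT = (460,000·620,000 − 43,000·330,000) / (620,000 − 330,000) = 271,010,000,000 / 290,000 = 934,517.24.

$934,517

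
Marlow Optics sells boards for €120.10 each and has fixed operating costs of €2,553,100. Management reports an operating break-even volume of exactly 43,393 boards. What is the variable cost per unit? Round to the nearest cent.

At break-even, FC = Q × (P − VC), so P − VC = €2,553,100 ÷ 43,393 = €58.8367.
Hence VC = price − CM = €120.10 − €58.8367 = €61.26.

€61.26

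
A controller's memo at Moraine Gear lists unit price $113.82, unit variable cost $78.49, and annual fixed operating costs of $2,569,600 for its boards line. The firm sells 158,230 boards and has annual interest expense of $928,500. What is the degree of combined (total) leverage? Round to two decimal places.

At 158,230 units, contribution = 158,230 × $35.33 = $5,590,265.90.
Subtracting fixed costs: EBIT = $5,590,265.90 − $2,569,600 = $3,020,665.90. Interest = $928,500.00, so EBIT − I = $2,092,165.90.
Degree of total leverage = total CM / (EBIT − interest) = $5,590,265.90 / $2,092,165.90 = 2.6720.

2.67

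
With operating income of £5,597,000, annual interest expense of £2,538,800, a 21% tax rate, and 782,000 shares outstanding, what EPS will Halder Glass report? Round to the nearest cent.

£3.09

Pre-tax income = £5,597,000 − £2,538,800.00 = £3,058,200.00.
Net income = £3,058,200.00 × (1 − 0.21) = £2,415,978.00.
EPS = £2,415,978.00 ÷ 782,000 = £3.09.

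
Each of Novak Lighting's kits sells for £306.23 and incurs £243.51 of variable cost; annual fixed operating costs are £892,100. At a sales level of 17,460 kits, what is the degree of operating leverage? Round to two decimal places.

5.39

At 17,460 units, contribution = 17,460 × £62.72 = £1,095,091.20.
EBIT = £1,095,091.20 − £892,100 = £202,991.20.
DOL = contribution ÷ EBIT = £1,095,091.20 ÷ £202,991.20 = 5.3948.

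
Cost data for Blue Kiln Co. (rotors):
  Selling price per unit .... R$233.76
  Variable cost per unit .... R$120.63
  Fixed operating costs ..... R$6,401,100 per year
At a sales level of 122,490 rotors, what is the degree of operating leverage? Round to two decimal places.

Total contribution margin = 122,490 × R$113.13 = R$13,857,293.70.
Operating income = contribution − fixed costs = R$13,857,293.70 − R$6,401,100 = R$7,456,193.70.
DOL = contribution ÷ EBIT = R$13,857,293.70 ÷ R$7,456,193.70 = 1.8585.

1.86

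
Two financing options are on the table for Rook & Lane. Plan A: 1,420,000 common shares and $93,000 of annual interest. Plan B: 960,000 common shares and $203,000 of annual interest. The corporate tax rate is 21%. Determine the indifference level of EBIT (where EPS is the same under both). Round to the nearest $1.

$432,565

Set EPS_A = EPS_B: (EBIT − $93,000)(1 − 0.21) ÷ 1,420,000 = (EBIT − $203,000)(1 − 0.21) ÷ 960,000.
The (1 − t) factor cancels: (EBIT − 93,000) × 960,000 = (EBIT − 203,000) × 1,420,000.
Solving, EBIT = (203,000·1,420,000 − 93,000·960,000) / (1,420,000 − 960,000) = 198,980,000,000 / 460,000 = 432,565.22.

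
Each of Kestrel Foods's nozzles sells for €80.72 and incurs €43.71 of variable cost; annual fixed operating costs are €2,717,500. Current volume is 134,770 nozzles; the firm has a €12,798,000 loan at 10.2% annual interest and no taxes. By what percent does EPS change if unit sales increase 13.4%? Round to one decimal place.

Total contribution margin = 134,770 × €37.01 = €4,987,837.70.
Operating income = contribution − fixed costs = €4,987,837.70 − €2,717,500 = €2,270,337.70.
After interest of €1,305,396.00, pre-tax earnings = €964,941.70.
DCL = total CM / (EBIT − I) = €4,987,837.70 / €964,941.70 = 5.1691.
%ΔEPS = DCL × %ΔSales = 5.1691 × +13.4% = +69.3%.

+69.3%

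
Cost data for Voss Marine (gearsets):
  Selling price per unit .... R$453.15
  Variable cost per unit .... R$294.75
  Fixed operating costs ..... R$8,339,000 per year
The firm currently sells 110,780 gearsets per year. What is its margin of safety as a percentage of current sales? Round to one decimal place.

52.5%

Each unit contributes R$453.15 − R$294.75 = R$158.40. Break-even units = R$8,339,000 ÷ R$158.40 = 52,645.20; break-even revenue = 52,645.20 × R$453.15 = R$23,856,173.30.
Current sales = 110,780 × R$453.15 = R$50,199,957.00.
Margin of safety = (R$50,199,957.00 − R$23,856,173.30) ÷ R$50,199,957.00 = 52.5%.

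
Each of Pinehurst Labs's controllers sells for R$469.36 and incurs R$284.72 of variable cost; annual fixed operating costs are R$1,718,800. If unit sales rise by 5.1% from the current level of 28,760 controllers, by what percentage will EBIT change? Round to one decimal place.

At 28,760 units, contribution = 28,760 × R$184.64 = R$5,310,246.40.
EBIT = R$5,310,246.40 − R$1,718,800 = R$3,591,446.40.
Degree of operating leverage = R$5,310,246.40 / R$3,591,446.40 = 1.4786.
Operating income changes by 1.4786 × +5.1% = +7.5%.

+7.5%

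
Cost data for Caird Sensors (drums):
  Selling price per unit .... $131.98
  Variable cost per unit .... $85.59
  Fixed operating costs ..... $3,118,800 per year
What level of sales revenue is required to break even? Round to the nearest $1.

CM per unit = $131.98 − $85.59 = $46.39; CM ratio = $46.39 / $131.98 = 0.3515.
Break-even revenue = fixed costs × price ÷ CM = $3,118,800 × $131.98 ÷ $46.39 = $8,873,016.

$8,873,016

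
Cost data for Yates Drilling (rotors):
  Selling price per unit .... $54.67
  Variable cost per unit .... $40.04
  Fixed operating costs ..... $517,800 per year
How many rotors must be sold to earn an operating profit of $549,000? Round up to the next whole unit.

Contribution margin per unit = $54.67 − $40.04 = $14.63.
Required volume = (fixed costs + target profit) ÷ CM = ($517,800 + $549,000) ÷ $14.63 = 72,918.66, so 72,919 rotors.

72,919 rotors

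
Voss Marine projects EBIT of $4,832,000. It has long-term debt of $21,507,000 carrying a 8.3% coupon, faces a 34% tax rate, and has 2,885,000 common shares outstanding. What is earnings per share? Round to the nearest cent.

$0.70

Interest = $1,785,081.00, so EBT = $4,832,000 − $1,785,081.00 = $3,046,919.00.
Net income = $3,046,919.00 × (1 − 0.34) = $2,010,966.54.
EPS = $2,010,966.54 ÷ 2,885,000 = $0.70.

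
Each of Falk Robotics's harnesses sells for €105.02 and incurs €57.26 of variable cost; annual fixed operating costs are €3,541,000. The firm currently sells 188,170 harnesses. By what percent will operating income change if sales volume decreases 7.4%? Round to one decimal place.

-12.2%

Total contribution margin = 188,170 × €47.76 = €8,986,999.20.
Subtracting fixed costs: EBIT = €8,986,999.20 − €3,541,000 = €5,445,999.20.
DOL = contribution ÷ EBIT = €8,986,999.20 ÷ €5,445,999.20 = 1.6502.
%ΔEBIT = DOL × %ΔSales = 1.6502 × -7.4% = -12.2%.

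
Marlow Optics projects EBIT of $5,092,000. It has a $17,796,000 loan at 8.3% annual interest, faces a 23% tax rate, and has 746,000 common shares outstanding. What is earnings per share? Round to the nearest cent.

$3.73

Pre-tax income = $5,092,000 − $1,477,068.00 = $3,614,932.00.
Net income = $3,614,932.00 × (1 − 0.23) = $2,783,497.64.
EPS = $2,783,497.64 ÷ 746,000 = $3.73.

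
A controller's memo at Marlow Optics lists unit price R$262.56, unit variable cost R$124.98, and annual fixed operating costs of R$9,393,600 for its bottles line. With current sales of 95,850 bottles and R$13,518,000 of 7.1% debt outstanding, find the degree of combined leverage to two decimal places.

At 95,850 units, contribution = 95,850 × R$137.58 = R$13,187,043.00.
Subtracting fixed costs: EBIT = R$13,187,043.00 − R$9,393,600 = R$3,793,443.00. Interest = R$959,778.00.
DOL = R$13,187,043.00 ÷ R$3,793,443.00 = 3.4763; DFL = R$3,793,443.00 ÷ R$2,833,665.00 = 1.3387.
DCL = DOL × DFL = 3.4763 × 1.3387 = 4.6537.

4.65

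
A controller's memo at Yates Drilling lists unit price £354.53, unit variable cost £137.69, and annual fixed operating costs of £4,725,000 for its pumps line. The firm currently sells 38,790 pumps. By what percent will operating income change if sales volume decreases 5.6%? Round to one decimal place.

Contribution at this volume is 38,790 × £216.84 = £8,411,223.60.
Operating income = contribution − fixed costs = £8,411,223.60 − £4,725,000 = £3,686,223.60.
So DOL = total CM / EBIT = £8,411,223.60 / £3,686,223.60 = 2.2818.
Operating income changes by 2.2818 × -5.6% = -12.8%.

-12.8%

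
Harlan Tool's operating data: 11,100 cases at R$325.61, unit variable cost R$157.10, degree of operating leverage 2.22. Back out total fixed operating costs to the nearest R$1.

At 11,100 units, contribution = 11,100 × R$168.51 = R$1,870,461.00.
Since DOL = CM ÷ EBIT, EBIT = R$1,870,461.00 ÷ 2.22 = R$842,550.00.
And FC = contribution − EBIT = R$1,870,461.00 − R$842,550.00 = R$1,027,911.

R$1,027,911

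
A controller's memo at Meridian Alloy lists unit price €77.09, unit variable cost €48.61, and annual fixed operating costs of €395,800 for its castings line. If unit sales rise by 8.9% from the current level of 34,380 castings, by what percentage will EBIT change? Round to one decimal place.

At 34,380 units, contribution = 34,380 × €28.48 = €979,142.40.
Subtracting fixed costs: EBIT = €979,142.40 − €395,800 = €583,342.40.
So DOL = total CM / EBIT = €979,142.40 / €583,342.40 = 1.6785.
Operating income changes by 1.6785 × +8.9% = +14.9%.

+14.9%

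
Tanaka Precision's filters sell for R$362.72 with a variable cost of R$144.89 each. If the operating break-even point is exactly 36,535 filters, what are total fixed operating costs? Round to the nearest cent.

Unit CM = price − variable cost = R$362.72 − R$144.89 = R$217.83.
Fixed costs = break-even units × CM = 36,535 × R$217.83 = R$7,958,419.05.

R$7,958,419.05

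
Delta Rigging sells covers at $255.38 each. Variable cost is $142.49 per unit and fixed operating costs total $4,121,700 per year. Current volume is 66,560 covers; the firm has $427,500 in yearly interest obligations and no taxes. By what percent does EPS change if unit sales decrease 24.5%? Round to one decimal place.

-62.1%

Contribution at this volume is 66,560 × $112.89 = $7,513,958.40.
EBIT = $7,513,958.40 − $4,121,700 = $3,392,258.40.
Interest = $427,500.00, so EBIT − I = $2,964,758.40.
Degree of combined leverage = contribution ÷ (EBIT − I) = $7,513,958.40 ÷ $2,964,758.40 = 2.5344.
%ΔEPS = DCL × %ΔSales = 2.5344 × -24.5% = -62.1%.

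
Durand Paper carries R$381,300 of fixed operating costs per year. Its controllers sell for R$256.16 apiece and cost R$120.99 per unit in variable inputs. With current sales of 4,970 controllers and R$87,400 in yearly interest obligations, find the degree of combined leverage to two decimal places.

Contribution at this volume is 4,970 × R$135.17 = R$671,794.90.
Operating income = contribution − fixed costs = R$671,794.90 − R$381,300 = R$290,494.90. Interest = R$87,400.00.
DOL = R$671,794.90 ÷ R$290,494.90 = 2.3126; DFL = R$290,494.90 ÷ R$203,094.90 = 1.4303.
DCL = DOL × DFL = 2.3126 × 1.4303 = 3.3077.

3.31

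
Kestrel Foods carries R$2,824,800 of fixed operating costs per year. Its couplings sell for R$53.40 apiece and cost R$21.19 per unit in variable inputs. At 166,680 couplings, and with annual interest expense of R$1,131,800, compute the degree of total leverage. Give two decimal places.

3.80

Total contribution margin = 166,680 × R$32.21 = R$5,368,762.80.
Subtracting fixed costs: EBIT = R$5,368,762.80 − R$2,824,800 = R$2,543,962.80. Interest = R$1,131,800.00.
DOL = R$5,368,762.80 ÷ R$2,543,962.80 = 2.1104; DFL = R$2,543,962.80 ÷ R$1,412,162.80 = 1.8015.
Combined leverage = 2.1104 × 1.8015 = 3.8019.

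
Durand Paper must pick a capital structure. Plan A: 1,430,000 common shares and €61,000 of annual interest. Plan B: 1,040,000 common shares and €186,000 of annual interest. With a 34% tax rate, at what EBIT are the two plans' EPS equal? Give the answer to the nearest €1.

Set EPS_A = EPS_B: (EBIT − €61,000)(1 − 0.34) ÷ 1,430,000 = (EBIT − €186,000)(1 − 0.34) ÷ 1,040,000.
Cancelling (1 − t) and cross-multiplying: 1,040,000·(EBIT − 61,000) = 1,430,000·(EBIT − 186,000).
Solving, EBIT = (186,000·1,430,000 − 61,000·1,040,000) / (1,430,000 − 1,040,000) = 202,540,000,000 / 390,000 = 519,333.33.

€519,333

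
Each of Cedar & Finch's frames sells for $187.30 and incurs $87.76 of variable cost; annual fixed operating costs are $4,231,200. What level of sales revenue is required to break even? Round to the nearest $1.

$7,961,661

CM per unit = $187.30 − $87.76 = $99.54; CM ratio = $99.54 / $187.30 = 0.5314.
Break-even sales = FC ÷ CM ratio = $4,231,200 × $187.30 / $99.54 = $7,961,661.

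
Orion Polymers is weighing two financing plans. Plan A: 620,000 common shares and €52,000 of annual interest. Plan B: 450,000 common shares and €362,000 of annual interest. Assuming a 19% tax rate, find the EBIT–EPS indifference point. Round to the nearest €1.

Set EPS_A = EPS_B: (EBIT − €52,000)(1 − 0.19) ÷ 620,000 = (EBIT − €362,000)(1 − 0.19) ÷ 450,000.
The (1 − t) factor cancels: (EBIT − 52,000) × 450,000 = (EBIT − 362,000) × 620,000.
EBIT × (620,000 − 450,000) = 362,000 × 620,000 − 52,000 × 450,000 = 201,040,000,000, so EBIT = 201,040,000,000 ÷ 170,000 = 1,182,588.24.

€1,182,588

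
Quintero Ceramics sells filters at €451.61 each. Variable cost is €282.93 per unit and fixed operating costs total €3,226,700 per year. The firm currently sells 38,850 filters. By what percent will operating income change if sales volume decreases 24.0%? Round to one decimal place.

Contribution at this volume is 38,850 × €168.68 = €6,553,218.00.
EBIT = €6,553,218.00 − €3,226,700 = €3,326,518.00.
DOL = contribution ÷ EBIT = €6,553,218.00 ÷ €3,326,518.00 = 1.9700.
%ΔEBIT = DOL × %ΔSales = 1.9700 × -24.0% = -47.3%.

-47.3%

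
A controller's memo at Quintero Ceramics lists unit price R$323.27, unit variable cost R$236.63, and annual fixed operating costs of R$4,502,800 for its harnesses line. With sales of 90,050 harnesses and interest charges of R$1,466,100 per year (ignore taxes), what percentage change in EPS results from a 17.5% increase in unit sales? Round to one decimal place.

+74.5%

Total contribution margin = 90,050 × R$86.64 = R$7,801,932.00.
Subtracting fixed costs: EBIT = R$7,801,932.00 − R$4,502,800 = R$3,299,132.00.
After interest of R$1,466,100.00, pre-tax earnings = R$1,833,032.00.
Degree of combined leverage = contribution ÷ (EBIT − I) = R$7,801,932.00 ÷ R$1,833,032.00 = 4.2563.
%ΔEPS = DCL × %ΔSales = 4.2563 × +17.5% = +74.5%.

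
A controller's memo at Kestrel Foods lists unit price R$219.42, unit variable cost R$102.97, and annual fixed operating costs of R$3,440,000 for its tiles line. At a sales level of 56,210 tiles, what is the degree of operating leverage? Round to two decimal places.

Contribution at this volume is 56,210 × R$116.45 = R$6,545,654.50.
EBIT = R$6,545,654.50 − R$3,440,000 = R$3,105,654.50.
DOL = contribution ÷ EBIT = R$6,545,654.50 ÷ R$3,105,654.50 = 2.1077.

2.11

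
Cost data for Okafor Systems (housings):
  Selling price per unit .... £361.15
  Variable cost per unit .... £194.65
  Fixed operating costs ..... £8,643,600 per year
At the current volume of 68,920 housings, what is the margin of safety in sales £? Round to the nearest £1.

Contribution margin per unit = £361.15 − £194.65 = £166.50. Break-even units = £8,643,600 ÷ £166.50 = 51,913.51; break-even revenue = 51,913.51 × £361.15 = £18,748,565.41.
Actual sales revenue = 68,920 × £361.15 = £24,890,458.00.
Margin of safety = £24,890,458.00 − £18,748,565.41 = £6,141,893.

£6,141,893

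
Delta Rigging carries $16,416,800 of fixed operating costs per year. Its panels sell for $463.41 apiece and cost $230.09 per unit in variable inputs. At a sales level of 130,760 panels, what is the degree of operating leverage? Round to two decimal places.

Contribution at this volume is 130,760 × $233.32 = $30,508,923.20.
Operating income = contribution − fixed costs = $30,508,923.20 − $16,416,800 = $14,092,123.20.
Degree of operating leverage = $30,508,923.20 / $14,092,123.20 = 2.1650.

2.16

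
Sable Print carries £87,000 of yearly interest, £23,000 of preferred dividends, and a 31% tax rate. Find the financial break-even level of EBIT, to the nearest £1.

£120,333

Preferred dividends are paid after tax, so their pre-tax equivalent is £23,000 ÷ (1 − 0.31) = £33,333.33.
Financial break-even EBIT = interest + D_p ÷ (1 − t) = £87,000 + £33,333.33 = £120,333.33.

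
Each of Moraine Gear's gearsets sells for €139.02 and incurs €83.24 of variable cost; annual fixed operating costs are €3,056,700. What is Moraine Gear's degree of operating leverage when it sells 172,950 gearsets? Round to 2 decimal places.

1.46

Total contribution margin = 172,950 × €55.78 = €9,647,151.00.
Subtracting fixed costs: EBIT = €9,647,151.00 − €3,056,700 = €6,590,451.00.
Degree of operating leverage = €9,647,151.00 / €6,590,451.00 = 1.4638.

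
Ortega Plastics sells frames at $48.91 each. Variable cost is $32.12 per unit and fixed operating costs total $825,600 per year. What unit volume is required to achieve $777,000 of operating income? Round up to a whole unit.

95,450 frames

Each unit contributes $48.91 − $32.12 = $16.79.
Need Q such that Q × $16.79 − $825,600 = $777,000, i.e. Q = $1,602,600 / $16.79 = 95,449.67 → 95,450.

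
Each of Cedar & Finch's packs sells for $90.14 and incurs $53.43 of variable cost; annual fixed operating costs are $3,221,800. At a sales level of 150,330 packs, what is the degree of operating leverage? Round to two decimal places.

2.40

At 150,330 units, contribution = 150,330 × $36.71 = $5,518,614.30.
Subtracting fixed costs: EBIT = $5,518,614.30 − $3,221,800 = $2,296,814.30.
DOL = contribution ÷ EBIT = $5,518,614.30 ÷ $2,296,814.30 = 2.4027.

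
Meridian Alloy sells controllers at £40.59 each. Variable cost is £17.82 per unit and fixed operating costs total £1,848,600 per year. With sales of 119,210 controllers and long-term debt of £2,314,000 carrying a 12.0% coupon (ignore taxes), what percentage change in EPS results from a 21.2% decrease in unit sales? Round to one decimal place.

Contribution at this volume is 119,210 × £22.77 = £2,714,411.70.
EBIT = £2,714,411.70 − £1,848,600 = £865,811.70.
After interest of £277,680.00, pre-tax earnings = £588,131.70.
DCL = total CM / (EBIT − I) = £2,714,411.70 / £588,131.70 = 4.6153.
EPS therefore changes by 4.6153 × (-21.2%) = -97.8%.

-97.8%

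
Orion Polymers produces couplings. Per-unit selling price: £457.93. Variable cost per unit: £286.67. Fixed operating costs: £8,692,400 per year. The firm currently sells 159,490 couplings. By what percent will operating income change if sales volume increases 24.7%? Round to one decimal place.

At 159,490 units, contribution = 159,490 × £171.26 = £27,314,257.40.
Operating income = contribution − fixed costs = £27,314,257.40 − £8,692,400 = £18,621,857.40.
DOL = contribution ÷ EBIT = £27,314,257.40 ÷ £18,621,857.40 = 1.4668.
%ΔEBIT = DOL × %ΔSales = 1.4668 × +24.7% = +36.2%.

+36.2%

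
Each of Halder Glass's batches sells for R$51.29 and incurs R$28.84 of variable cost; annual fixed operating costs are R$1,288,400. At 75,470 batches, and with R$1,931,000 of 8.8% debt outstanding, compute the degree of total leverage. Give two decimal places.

7.18

Total contribution margin = 75,470 × R$22.45 = R$1,694,301.50.
Operating income = contribution − fixed costs = R$1,694,301.50 − R$1,288,400 = R$405,901.50. Interest = R$169,928.00, so EBIT − I = R$235,973.50.
DCL = contribution ÷ (EBIT − I) = R$1,694,301.50 ÷ R$235,973.50 = 7.1800.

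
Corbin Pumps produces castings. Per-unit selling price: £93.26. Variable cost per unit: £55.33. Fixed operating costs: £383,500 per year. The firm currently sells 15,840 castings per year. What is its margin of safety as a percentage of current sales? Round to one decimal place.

Contribution margin per unit = £93.26 − £55.33 = £37.93. Break-even units = £383,500 ÷ £37.93 = 10,110.73; break-even revenue = 10,110.73 × £93.26 = £942,926.71.
Current sales = 15,840 × £93.26 = £1,477,238.40.
Margin of safety = (£1,477,238.40 − £942,926.71) ÷ £1,477,238.40 = 36.2%.

36.2%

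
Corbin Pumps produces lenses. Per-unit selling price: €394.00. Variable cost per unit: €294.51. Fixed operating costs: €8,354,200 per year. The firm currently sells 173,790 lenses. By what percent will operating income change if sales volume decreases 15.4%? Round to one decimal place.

Total contribution margin = 173,790 × €99.49 = €17,290,367.10.
Subtracting fixed costs: EBIT = €17,290,367.10 − €8,354,200 = €8,936,167.10.
DOL = contribution ÷ EBIT = €17,290,367.10 ÷ €8,936,167.10 = 1.9349.
So EBIT moves 1.9349 × (-15.4%) = -29.8%.

-29.8%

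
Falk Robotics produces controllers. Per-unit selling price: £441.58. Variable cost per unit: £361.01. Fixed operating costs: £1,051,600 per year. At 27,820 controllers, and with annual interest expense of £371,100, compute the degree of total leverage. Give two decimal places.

At 27,820 units, contribution = 27,820 × £80.57 = £2,241,457.40.
Subtracting fixed costs: EBIT = £2,241,457.40 − £1,051,600 = £1,189,857.40. Interest = £371,100.00.
DOL = £2,241,457.40 ÷ £1,189,857.40 = 1.8838; DFL = £1,189,857.40 ÷ £818,757.40 = 1.4532.
Combined leverage = 1.8838 × 1.4532 = 2.7375.

2.74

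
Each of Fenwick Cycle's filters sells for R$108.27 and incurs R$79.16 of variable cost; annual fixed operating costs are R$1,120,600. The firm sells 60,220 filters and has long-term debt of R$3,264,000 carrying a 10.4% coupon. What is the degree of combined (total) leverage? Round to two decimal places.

5.98

At 60,220 units, contribution = 60,220 × R$29.11 = R$1,753,004.20.
Operating income = contribution − fixed costs = R$1,753,004.20 − R$1,120,600 = R$632,404.20. Interest = R$339,456.00.
DOL = R$1,753,004.20 ÷ R$632,404.20 = 2.7720; DFL = R$632,404.20 ÷ R$292,948.20 = 2.1588.
DCL = DOL × DFL = 2.7720 × 2.1588 = 5.9842.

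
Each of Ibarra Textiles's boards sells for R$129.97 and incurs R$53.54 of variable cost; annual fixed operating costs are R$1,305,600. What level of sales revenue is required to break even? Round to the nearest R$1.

CM per unit = R$129.97 − R$53.54 = R$76.43; CM ratio = R$76.43 / R$129.97 = 0.5881.
Break-even revenue = fixed costs × price ÷ CM = R$1,305,600 × R$129.97 ÷ R$76.43 = R$2,220,186.

R$2,220,186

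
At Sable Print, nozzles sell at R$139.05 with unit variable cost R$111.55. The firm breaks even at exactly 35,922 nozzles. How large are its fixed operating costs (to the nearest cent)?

Each unit contributes R$139.05 − R$111.55 = R$27.50.
Since BE = FC / CM, FC = 35,922 × R$27.50 = R$987,855.00.

R$987,855.00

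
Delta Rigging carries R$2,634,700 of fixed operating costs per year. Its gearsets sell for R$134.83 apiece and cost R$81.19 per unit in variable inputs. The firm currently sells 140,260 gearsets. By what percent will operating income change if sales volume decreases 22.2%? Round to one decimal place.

Contribution at this volume is 140,260 × R$53.64 = R$7,523,546.40.
Operating income = contribution − fixed costs = R$7,523,546.40 − R$2,634,700 = R$4,888,846.40.
Degree of operating leverage = R$7,523,546.40 / R$4,888,846.40 = 1.5389.
So EBIT moves 1.5389 × (-22.2%) = -34.2%.

-34.2%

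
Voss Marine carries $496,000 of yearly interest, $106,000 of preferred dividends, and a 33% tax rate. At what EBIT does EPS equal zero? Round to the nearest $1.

Preferred dividends are paid after tax, so their pre-tax equivalent is $106,000 ÷ (1 − 0.33) = $158,208.96.
Financial break-even EBIT = interest + D_p ÷ (1 − t) = $496,000 + $158,208.96 = $654,208.96.

$654,209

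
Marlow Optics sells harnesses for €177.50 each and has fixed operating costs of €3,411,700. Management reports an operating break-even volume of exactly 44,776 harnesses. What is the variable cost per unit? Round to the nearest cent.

Contribution per unit must be FC / Q = €3,411,700 / 44,776 = €76.1948.
Variable cost per unit = €177.50 − €76.1948 = €101.31.

€101.31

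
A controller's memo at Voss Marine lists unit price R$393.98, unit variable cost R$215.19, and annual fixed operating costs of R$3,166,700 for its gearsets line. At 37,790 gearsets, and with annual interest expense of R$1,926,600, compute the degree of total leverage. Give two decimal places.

4.06

At 37,790 units, contribution = 37,790 × R$178.79 = R$6,756,474.10.
Operating income = contribution − fixed costs = R$6,756,474.10 − R$3,166,700 = R$3,589,774.10. Interest = R$1,926,600.00, so EBIT − I = R$1,663,174.10.
DCL = contribution ÷ (EBIT − I) = R$6,756,474.10 ÷ R$1,663,174.10 = 4.0624.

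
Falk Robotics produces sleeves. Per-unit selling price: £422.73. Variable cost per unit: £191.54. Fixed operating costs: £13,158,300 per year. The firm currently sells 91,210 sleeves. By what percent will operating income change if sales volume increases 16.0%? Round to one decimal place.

At 91,210 units, contribution = 91,210 × £231.19 = £21,086,839.90.
EBIT = £21,086,839.90 − £13,158,300 = £7,928,539.90.
Degree of operating leverage = £21,086,839.90 / £7,928,539.90 = 2.6596.
Operating income changes by 2.6596 × +16.0% = +42.6%.

+42.6%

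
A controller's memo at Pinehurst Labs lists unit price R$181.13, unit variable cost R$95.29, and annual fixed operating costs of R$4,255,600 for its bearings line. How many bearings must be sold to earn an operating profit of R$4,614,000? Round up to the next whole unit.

103,328 bearings

Each unit contributes R$181.13 − R$95.29 = R$85.84.
Need Q such that Q × R$85.84 − R$4,255,600 = R$4,614,000, i.e. Q = R$8,869,600 / R$85.84 = 103,327.12 → 103,328.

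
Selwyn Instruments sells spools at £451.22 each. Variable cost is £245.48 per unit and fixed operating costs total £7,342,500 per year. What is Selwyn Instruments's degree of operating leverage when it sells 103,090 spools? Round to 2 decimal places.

1.53

At 103,090 units, contribution = 103,090 × £205.74 = £21,209,736.60.
Operating income = contribution − fixed costs = £21,209,736.60 − £7,342,500 = £13,867,236.60.
DOL = contribution ÷ EBIT = £21,209,736.60 ÷ £13,867,236.60 = 1.5295.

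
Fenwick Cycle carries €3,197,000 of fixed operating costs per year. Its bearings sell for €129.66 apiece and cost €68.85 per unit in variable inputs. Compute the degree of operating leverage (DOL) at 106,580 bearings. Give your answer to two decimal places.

Contribution at this volume is 106,580 × €60.81 = €6,481,129.80.
Subtracting fixed costs: EBIT = €6,481,129.80 − €3,197,000 = €3,284,129.80.
DOL = contribution ÷ EBIT = €6,481,129.80 ÷ €3,284,129.80 = 1.9735.

1.97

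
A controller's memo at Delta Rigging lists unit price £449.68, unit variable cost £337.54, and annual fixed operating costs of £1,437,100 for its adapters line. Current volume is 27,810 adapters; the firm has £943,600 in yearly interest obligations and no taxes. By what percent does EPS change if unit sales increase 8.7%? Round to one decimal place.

Total contribution margin = 27,810 × £112.14 = £3,118,613.40.
EBIT = £3,118,613.40 − £1,437,100 = £1,681,513.40.
Interest = £943,600.00, so EBIT − I = £737,913.40.
Degree of combined leverage = contribution ÷ (EBIT − I) = £3,118,613.40 ÷ £737,913.40 = 4.2263.
%ΔEPS = DCL × %ΔSales = 4.2263 × +8.7% = +36.8%.

+36.8%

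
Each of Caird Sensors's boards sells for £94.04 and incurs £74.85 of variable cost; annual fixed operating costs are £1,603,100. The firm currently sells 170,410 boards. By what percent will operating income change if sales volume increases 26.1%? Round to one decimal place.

+51.2%

Contribution at this volume is 170,410 × £19.19 = £3,270,167.90.
Subtracting fixed costs: EBIT = £3,270,167.90 − £1,603,100 = £1,667,067.90.
Degree of operating leverage = £3,270,167.90 / £1,667,067.90 = 1.9616.
%ΔEBIT = DOL × %ΔSales = 1.9616 × +26.1% = +51.2%.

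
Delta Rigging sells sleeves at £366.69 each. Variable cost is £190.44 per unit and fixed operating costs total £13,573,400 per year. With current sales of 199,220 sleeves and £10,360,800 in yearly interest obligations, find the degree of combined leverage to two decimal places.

At 199,220 units, contribution = 199,220 × £176.25 = £35,112,525.00.
Operating income = contribution − fixed costs = £35,112,525.00 − £13,573,400 = £21,539,125.00. Interest = £10,360,800.00.
DOL = £35,112,525.00 ÷ £21,539,125.00 = 1.6302; DFL = £21,539,125.00 ÷ £11,178,325.00 = 1.9269.
DCL = DOL × DFL = 1.6302 × 1.9269 = 3.1412.

3.14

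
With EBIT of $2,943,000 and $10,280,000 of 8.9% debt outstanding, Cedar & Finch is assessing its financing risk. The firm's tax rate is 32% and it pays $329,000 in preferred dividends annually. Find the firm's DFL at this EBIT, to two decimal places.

Interest = $914,920.00.
Preferred dividends grossed up pre-tax: $329,000 / (1 − 0.32) = $483,823.53.
DFL = EBIT ÷ [EBIT − I − D_p/(1−t)] = $2,943,000 ÷ [$2,943,000 − $914,920.00 − $483,823.53] = $2,943,000 ÷ $1,544,256.47 = 1.9058.

1.91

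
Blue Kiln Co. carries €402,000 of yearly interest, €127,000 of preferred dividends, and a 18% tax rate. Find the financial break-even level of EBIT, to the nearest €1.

Preferred dividends are paid after tax, so their pre-tax equivalent is €127,000 ÷ (1 − 0.18) = €154,878.05.
Financial break-even EBIT = interest + D_p ÷ (1 − t) = €402,000 + €154,878.05 = €556,878.05.

€556,878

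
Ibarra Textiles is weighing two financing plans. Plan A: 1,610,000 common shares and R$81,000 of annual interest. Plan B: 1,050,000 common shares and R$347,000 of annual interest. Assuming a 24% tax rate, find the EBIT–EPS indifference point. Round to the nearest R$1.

R$845,750

At indifference, (EBIT − 81,000)(1 − t)/1,610,000 = (EBIT − 347,000)(1 − t)/1,050,000.
Cancelling (1 − t) and cross-multiplying: 1,050,000·(EBIT − 81,000) = 1,610,000·(EBIT − 347,000).
EBIT × (1,610,000 − 1,050,000) = 347,000 × 1,610,000 − 81,000 × 1,050,000 = 473,620,000,000, so EBIT = 473,620,000,000 ÷ 560,000 = 845,750.00.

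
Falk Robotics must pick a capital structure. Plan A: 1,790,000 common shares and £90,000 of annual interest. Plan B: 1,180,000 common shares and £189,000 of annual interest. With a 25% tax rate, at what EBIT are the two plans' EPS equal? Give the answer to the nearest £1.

£380,508

At indifference, (EBIT − 90,000)(1 − t)/1,790,000 = (EBIT − 189,000)(1 − t)/1,180,000.
Cancelling (1 − t) and cross-multiplying: 1,180,000·(EBIT − 90,000) = 1,790,000·(EBIT − 189,000).
Solving, EBIT = (189,000·1,790,000 − 90,000·1,180,000) / (1,790,000 − 1,180,000) = 232,110,000,000 / 610,000 = 380,508.20.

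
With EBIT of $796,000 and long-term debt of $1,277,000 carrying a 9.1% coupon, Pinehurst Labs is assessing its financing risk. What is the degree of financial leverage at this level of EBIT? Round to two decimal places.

Interest = $116,207.00.
Degree of financial leverage = EBIT / (EBIT − interest) = $796,000 / $679,793.00 = 1.1709.

1.17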